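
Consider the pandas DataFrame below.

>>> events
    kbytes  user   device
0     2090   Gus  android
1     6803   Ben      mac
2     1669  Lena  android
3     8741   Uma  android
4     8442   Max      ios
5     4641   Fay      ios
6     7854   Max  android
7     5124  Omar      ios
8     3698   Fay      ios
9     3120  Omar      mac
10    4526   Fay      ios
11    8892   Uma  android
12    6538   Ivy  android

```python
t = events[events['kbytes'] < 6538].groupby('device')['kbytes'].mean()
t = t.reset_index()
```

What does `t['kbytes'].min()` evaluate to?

filter rows where kbytes < 6538:
    kbytes  user   device
0     2090   Gus  android
2     1669  Lena  android
5     4641   Fay      ios
7     5124  Omar      ios
8     3698   Fay      ios
9     3120  Omar      mac
10    4526   Fay      ios
group by device, mean of kbytes:
device
android    1879.50
ios        4497.25
mac        3120.00
Name: kbytes, dtype: float64
reset_index():
    device   kbytes
0  android  1879.50
1      ios  4497.25
2      mac  3120.00
Then the min of column 'kbytes': 1879.5

1879.5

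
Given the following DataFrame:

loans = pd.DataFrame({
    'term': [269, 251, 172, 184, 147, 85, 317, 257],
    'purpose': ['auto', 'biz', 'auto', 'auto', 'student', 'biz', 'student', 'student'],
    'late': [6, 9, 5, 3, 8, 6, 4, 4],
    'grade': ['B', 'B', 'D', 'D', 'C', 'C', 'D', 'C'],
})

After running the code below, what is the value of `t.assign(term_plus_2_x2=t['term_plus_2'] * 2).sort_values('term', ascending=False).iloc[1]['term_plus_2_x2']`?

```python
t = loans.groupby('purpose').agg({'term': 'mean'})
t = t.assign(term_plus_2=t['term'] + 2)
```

420.666666667

group by purpose, mean of term:
               term
purpose            
auto     208.333333
biz      168.000000
student  240.333333
add column term_plus_2 = t['term'] + 2:
               term  term_plus_2
purpose                         
auto     208.333333   210.333333
biz      168.000000   170.000000
student  240.333333   242.333333
add column term_plus_2_x2 = t['term_plus_2'] * 2:
               term  term_plus_2  term_plus_2_x2
purpose                                         
auto     208.333333   210.333333      420.666667
biz      168.000000   170.000000      340.000000
student  240.333333   242.333333      484.666667
sort by term descending:
               term  term_plus_2  term_plus_2_x2
purpose                                         
student  240.333333   242.333333      484.666667
auto     208.333333   210.333333      420.666667
biz      168.000000   170.000000      340.000000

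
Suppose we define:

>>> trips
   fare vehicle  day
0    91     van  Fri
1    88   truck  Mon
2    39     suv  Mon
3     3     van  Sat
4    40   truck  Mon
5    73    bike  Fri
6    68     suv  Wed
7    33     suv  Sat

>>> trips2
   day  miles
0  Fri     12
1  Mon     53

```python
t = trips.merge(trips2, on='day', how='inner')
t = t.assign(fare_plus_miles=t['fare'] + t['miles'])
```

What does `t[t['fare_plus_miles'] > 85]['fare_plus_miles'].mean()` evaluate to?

merge on 'day' (how='inner') → 5 rows:
   fare vehicle  day  miles
0    91     van  Fri     12
1    88   truck  Mon     53
2    39     suv  Mon     53
3    40   truck  Mon     53
4    73    bike  Fri     12
add column fare_plus_miles = t['fare'] + t['miles']:
   fare vehicle  day  miles  fare_plus_miles
0    91     van  Fri     12              103
1    88   truck  Mon     53              141
2    39     suv  Mon     53               92
3    40   truck  Mon     53               93
4    73    bike  Fri     12               85
filter rows where fare_plus_miles > 85:
   fare vehicle  day  miles  fare_plus_miles
0    91     van  Fri     12              103
1    88   truck  Mon     53              141
2    39     suv  Mon     53               92
3    40   truck  Mon     53               93
Then the mean of column 'fare_plus_miles': 107.25

107.25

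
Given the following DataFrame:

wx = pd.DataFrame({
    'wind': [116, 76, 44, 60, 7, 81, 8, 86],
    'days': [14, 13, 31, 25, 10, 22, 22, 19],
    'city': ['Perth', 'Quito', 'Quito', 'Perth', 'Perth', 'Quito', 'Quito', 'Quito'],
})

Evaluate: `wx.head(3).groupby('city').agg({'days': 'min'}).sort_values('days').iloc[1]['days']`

14

take first 3 rows:
   wind  days   city
0   116    14  Perth
1    76    13  Quito
2    44    31  Quito
group by city, min of days:
       days
city       
Perth    14
Quito    13
sort by days:
       days
city       
Quito    13
Perth    14
So iloc[1]['days'] = 14.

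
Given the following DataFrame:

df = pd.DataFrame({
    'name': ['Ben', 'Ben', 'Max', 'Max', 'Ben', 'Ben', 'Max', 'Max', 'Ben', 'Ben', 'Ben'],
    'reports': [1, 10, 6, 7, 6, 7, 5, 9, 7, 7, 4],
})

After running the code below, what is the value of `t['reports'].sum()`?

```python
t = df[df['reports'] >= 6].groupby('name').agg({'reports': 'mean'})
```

14.7333333333

filter rows where reports >= 6:
  name  reports
1  Ben       10
2  Max        6
3  Max        7
4  Ben        6
5  Ben        7
7  Max        9
8  Ben        7
9  Ben        7
group by name, mean of reports:
       reports
name          
Ben   7.400000
Max   7.333333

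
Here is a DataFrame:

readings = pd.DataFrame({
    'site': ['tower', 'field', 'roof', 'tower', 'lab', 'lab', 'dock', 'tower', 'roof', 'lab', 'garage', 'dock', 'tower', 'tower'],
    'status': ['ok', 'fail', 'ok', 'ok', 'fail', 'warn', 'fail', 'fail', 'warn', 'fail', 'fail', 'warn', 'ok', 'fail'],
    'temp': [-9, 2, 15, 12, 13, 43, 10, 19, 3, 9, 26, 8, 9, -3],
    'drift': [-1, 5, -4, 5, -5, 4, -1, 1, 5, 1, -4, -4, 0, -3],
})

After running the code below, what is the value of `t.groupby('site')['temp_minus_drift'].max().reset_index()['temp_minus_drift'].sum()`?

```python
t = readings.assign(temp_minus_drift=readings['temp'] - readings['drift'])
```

add column temp_minus_drift = readings['temp'] - readings['drift']:
      site status  temp  drift  temp_minus_drift
0    tower     ok    -9     -1                -8
1    field   fail     2      5                -3
2     roof     ok    15     -4                19
3    tower     ok    12      5                 7
4      lab   fail    13     -5                18
5      lab   warn    43      4                39
6     dock   fail    10     -1                11
7    tower   fail    19      1                18
8     roof   warn     3      5                -2
9      lab   fail     9      1                 8
10  garage   fail    26     -4                30
11    dock   warn     8     -4                12
12   tower     ok     9      0                 9
13   tower   fail    -3     -3                 0
group by site, max of temp_minus_drift:
site
dock      12
field     -3
garage    30
lab       39
roof      19
tower     18
Name: temp_minus_drift, dtype: int64
reset_index():
     site  temp_minus_drift
0    dock                12
1   field                -3
2  garage                30
3     lab                39
4    roof                19
5   tower                18
Taking the sum of column 'temp_minus_drift' gives 115.

115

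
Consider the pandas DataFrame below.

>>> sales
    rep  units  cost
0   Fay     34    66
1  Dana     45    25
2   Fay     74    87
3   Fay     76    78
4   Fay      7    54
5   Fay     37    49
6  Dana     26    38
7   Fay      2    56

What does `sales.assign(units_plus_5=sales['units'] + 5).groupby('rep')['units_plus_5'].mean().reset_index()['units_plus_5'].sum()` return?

add column units_plus_5 = sales['units'] + 5:
    rep  units  cost  units_plus_5
0   Fay     34    66            39
1  Dana     45    25            50
2   Fay     74    87            79
3   Fay     76    78            81
4   Fay      7    54            12
5   Fay     37    49            42
6  Dana     26    38            31
7   Fay      2    56             7
group by rep, mean of units_plus_5:
rep
Dana    40.500000
Fay     43.333333
Name: units_plus_5, dtype: float64
reset_index():
    rep  units_plus_5
0  Dana     40.500000
1   Fay     43.333333

83.8333333333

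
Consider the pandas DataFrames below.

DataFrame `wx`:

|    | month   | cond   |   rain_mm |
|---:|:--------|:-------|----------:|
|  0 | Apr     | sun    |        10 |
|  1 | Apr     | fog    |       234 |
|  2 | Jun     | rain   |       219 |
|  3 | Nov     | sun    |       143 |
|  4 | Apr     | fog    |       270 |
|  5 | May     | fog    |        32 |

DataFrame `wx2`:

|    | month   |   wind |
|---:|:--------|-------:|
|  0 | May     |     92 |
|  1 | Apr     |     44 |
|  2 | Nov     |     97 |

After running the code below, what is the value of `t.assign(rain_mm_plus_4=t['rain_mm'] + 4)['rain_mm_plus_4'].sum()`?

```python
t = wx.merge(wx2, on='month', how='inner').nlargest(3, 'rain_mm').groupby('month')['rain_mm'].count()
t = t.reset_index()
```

merge on 'month' (how='inner') → 5 rows:
  month cond  rain_mm  wind
0   Apr  sun       10    44
1   Apr  fog      234    44
2   Nov  sun      143    97
3   Apr  fog      270    44
4   May  fog       32    92
take 3 rows with largest rain_mm:
  month cond  rain_mm  wind
3   Apr  fog      270    44
1   Apr  fog      234    44
2   Nov  sun      143    97
group by month, count of rain_mm:
month
Apr    2
Nov    1
Name: rain_mm, dtype: int64
reset_index():
  month  rain_mm
0   Apr        2
1   Nov        1
add column rain_mm_plus_4 = t['rain_mm'] + 4:
  month  rain_mm  rain_mm_plus_4
0   Apr        2               6
1   Nov        1               5
Taking the sum of column 'rain_mm_plus_4' gives 11.

11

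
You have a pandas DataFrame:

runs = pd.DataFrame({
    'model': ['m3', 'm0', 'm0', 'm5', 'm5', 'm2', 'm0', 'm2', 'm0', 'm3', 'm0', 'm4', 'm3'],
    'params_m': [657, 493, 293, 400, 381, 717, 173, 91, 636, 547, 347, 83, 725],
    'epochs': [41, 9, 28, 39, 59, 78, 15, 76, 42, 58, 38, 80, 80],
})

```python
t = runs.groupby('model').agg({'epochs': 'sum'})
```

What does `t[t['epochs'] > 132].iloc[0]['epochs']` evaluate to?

154

group by model, sum of epochs:
       epochs
model        
m0        132
m2        154
m3        179
m4         80
m5         98
filter rows where epochs > 132:
       epochs
model        
m2        154
m3        179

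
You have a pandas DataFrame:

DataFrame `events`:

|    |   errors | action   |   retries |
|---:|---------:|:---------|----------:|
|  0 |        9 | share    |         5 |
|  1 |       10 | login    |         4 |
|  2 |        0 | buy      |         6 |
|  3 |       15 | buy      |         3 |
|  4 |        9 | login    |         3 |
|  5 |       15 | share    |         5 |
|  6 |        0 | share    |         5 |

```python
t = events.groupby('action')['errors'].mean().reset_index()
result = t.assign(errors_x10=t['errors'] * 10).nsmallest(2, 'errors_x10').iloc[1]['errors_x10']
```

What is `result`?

80.0

group by action, mean of errors:
action
buy      7.5
login    9.5
share    8.0
Name: errors, dtype: float64
reset_index():
  action  errors
0    buy     7.5
1  login     9.5
2  share     8.0
add column errors_x10 = t['errors'] * 10:
  action  errors  errors_x10
0    buy     7.5        75.0
1  login     9.5        95.0
2  share     8.0        80.0
take 2 rows with smallest errors_x10:
  action  errors  errors_x10
0    buy     7.5        75.0
2  share     8.0        80.0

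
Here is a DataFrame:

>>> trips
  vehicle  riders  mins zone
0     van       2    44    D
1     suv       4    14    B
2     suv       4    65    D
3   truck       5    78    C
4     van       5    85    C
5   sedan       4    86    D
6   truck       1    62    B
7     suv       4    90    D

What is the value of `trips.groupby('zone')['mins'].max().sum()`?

group by zone, max of mins:
zone
B    62
C    85
D    90
Name: mins, dtype: int64

237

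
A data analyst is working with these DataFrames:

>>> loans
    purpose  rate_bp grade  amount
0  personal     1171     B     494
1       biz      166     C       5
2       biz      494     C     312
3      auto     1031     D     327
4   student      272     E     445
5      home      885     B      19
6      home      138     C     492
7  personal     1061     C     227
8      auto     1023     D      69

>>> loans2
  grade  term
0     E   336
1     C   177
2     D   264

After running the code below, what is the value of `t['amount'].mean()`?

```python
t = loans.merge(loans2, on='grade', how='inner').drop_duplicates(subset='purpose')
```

merge on 'grade' (how='inner') → 7 rows:
    purpose  rate_bp grade  amount  term
0       biz      166     C       5   177
1       biz      494     C     312   177
2      auto     1031     D     327   264
3   student      272     E     445   336
4      home      138     C     492   177
5  personal     1061     C     227   177
6      auto     1023     D      69   264
drop duplicate purpose (keep=first):
    purpose  rate_bp grade  amount  term
0       biz      166     C       5   177
2      auto     1031     D     327   264
3   student      272     E     445   336
4      home      138     C     492   177
5  personal     1061     C     227   177
mean of column 'amount' → 299.2

299.2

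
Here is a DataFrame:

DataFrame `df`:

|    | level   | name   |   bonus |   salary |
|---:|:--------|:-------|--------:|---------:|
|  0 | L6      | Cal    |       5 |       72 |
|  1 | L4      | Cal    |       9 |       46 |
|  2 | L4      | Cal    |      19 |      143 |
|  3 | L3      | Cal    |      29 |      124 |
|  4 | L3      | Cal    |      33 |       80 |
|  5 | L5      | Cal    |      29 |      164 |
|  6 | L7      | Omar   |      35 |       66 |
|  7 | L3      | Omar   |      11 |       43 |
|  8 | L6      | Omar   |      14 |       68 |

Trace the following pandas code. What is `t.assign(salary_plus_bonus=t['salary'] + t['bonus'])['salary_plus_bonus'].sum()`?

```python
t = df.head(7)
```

take first 7 rows:
  level  name  bonus  salary
0    L6   Cal      5      72
1    L4   Cal      9      46
2    L4   Cal     19     143
3    L3   Cal     29     124
4    L3   Cal     33      80
5    L5   Cal     29     164
6    L7  Omar     35      66
add column salary_plus_bonus = t['salary'] + t['bonus']:
  level  name  bonus  salary  salary_plus_bonus
0    L6   Cal      5      72                 77
1    L4   Cal      9      46                 55
2    L4   Cal     19     143                162
3    L3   Cal     29     124                153
4    L3   Cal     33      80                113
5    L5   Cal     29     164                193
6    L7  Omar     35      66                101
The sum of column 'salary_plus_bonus' is 854.

854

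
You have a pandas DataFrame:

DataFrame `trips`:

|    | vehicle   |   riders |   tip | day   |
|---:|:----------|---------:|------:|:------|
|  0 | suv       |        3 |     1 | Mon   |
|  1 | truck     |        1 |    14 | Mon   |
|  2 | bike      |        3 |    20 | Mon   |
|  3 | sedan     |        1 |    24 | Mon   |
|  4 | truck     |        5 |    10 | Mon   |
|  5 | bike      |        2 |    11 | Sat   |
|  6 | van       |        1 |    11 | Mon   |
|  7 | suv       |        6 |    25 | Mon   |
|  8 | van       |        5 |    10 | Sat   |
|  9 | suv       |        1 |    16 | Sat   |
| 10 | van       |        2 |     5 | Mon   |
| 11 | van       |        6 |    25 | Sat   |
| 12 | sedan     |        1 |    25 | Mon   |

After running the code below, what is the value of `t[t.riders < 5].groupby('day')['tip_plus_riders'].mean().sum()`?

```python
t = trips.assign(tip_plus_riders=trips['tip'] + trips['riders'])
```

add column tip_plus_riders = trips['tip'] + trips['riders']:
   vehicle  riders  tip  day  tip_plus_riders
0      suv       3    1  Mon                4
1    truck       1   14  Mon               15
2     bike       3   20  Mon               23
3    sedan       1   24  Mon               25
4    truck       5   10  Mon               15
5     bike       2   11  Sat               13
6      van       1   11  Mon               12
7      suv       6   25  Mon               31
8      van       5   10  Sat               15
9      suv       1   16  Sat               17
10     van       2    5  Mon                7
11     van       6   25  Sat               31
12   sedan       1   25  Mon               26
filter rows where riders < 5:
   vehicle  riders  tip  day  tip_plus_riders
0      suv       3    1  Mon                4
1    truck       1   14  Mon               15
2     bike       3   20  Mon               23
3    sedan       1   24  Mon               25
5     bike       2   11  Sat               13
6      van       1   11  Mon               12
9      suv       1   16  Sat               17
10     van       2    5  Mon                7
12   sedan       1   25  Mon               26
group by day, mean of tip_plus_riders:
day
Mon    16.0
Sat    15.0
Name: tip_plus_riders, dtype: float64
Reading off the sum of the resulting series, we get 31.0.

31.0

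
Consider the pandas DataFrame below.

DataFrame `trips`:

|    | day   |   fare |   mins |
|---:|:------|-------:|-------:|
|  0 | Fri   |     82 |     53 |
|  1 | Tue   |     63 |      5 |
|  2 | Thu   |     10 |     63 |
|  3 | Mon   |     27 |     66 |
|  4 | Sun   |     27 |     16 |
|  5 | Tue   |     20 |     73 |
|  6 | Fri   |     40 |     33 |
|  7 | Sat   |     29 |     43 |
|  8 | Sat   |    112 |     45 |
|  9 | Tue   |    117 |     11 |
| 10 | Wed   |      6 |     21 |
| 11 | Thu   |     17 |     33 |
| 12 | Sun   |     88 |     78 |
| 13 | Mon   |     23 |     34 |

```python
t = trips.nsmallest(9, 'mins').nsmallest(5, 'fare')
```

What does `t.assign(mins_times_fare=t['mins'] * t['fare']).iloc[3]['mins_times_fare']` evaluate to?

432

take 9 rows with smallest mins:
    day  fare  mins
1   Tue    63     5
9   Tue   117    11
4   Sun    27    16
10  Wed     6    21
6   Fri    40    33
11  Thu    17    33
13  Mon    23    34
7   Sat    29    43
8   Sat   112    45
take 5 rows with smallest fare:
    day  fare  mins
10  Wed     6    21
11  Thu    17    33
13  Mon    23    34
4   Sun    27    16
7   Sat    29    43
add column mins_times_fare = t['mins'] * t['fare']:
    day  fare  mins  mins_times_fare
10  Wed     6    21              126
11  Thu    17    33              561
13  Mon    23    34              782
4   Sun    27    16              432
7   Sat    29    43             1247
Finally, value at position 3, column 'mins_times_fare' = 432.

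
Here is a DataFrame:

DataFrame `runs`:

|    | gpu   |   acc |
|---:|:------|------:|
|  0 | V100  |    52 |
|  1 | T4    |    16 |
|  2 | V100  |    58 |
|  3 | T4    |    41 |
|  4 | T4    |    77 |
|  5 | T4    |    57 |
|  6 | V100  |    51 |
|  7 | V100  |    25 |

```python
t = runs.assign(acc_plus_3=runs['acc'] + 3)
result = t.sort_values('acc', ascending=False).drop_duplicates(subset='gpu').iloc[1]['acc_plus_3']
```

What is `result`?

add column acc_plus_3 = runs['acc'] + 3:
    gpu  acc  acc_plus_3
0  V100   52          55
1    T4   16          19
2  V100   58          61
3    T4   41          44
4    T4   77          80
5    T4   57          60
6  V100   51          54
7  V100   25          28
sort by acc descending:
    gpu  acc  acc_plus_3
4    T4   77          80
2  V100   58          61
5    T4   57          60
0  V100   52          55
6  V100   51          54
3    T4   41          44
7  V100   25          28
1    T4   16          19
drop duplicate gpu (keep=first):
    gpu  acc  acc_plus_3
4    T4   77          80
2  V100   58          61
Hence 61.

61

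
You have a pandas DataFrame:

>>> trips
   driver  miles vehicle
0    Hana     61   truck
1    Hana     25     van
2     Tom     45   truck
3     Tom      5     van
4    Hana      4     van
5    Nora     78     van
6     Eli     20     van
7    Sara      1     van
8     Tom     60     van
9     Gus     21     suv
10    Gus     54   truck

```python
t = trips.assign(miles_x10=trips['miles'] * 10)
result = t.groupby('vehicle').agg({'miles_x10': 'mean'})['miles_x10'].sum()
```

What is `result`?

add column miles_x10 = trips['miles'] * 10:
   driver  miles vehicle  miles_x10
0    Hana     61   truck        610
1    Hana     25     van        250
2     Tom     45   truck        450
3     Tom      5     van         50
4    Hana      4     van         40
5    Nora     78     van        780
6     Eli     20     van        200
7    Sara      1     van         10
8     Tom     60     van        600
9     Gus     21     suv        210
10    Gus     54   truck        540
group by vehicle, mean of miles_x10:
          miles_x10
vehicle            
suv      210.000000
truck    533.333333
van      275.714286
Then the sum of column 'miles_x10': 1019.04761905

1019.04761905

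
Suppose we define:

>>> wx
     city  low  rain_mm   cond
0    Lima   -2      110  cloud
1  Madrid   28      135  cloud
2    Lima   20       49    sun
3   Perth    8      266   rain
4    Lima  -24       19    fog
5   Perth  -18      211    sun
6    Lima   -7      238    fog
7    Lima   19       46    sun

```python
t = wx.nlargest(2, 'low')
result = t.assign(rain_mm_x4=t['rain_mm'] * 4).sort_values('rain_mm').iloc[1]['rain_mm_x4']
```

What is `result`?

540

take 2 rows with largest low:
     city  low  rain_mm   cond
1  Madrid   28      135  cloud
2    Lima   20       49    sun
add column rain_mm_x4 = t['rain_mm'] * 4:
     city  low  rain_mm   cond  rain_mm_x4
1  Madrid   28      135  cloud         540
2    Lima   20       49    sun         196
sort by rain_mm:
     city  low  rain_mm   cond  rain_mm_x4
2    Lima   20       49    sun         196
1  Madrid   28      135  cloud         540
Taking the value at position 1, column 'rain_mm_x4' gives 540.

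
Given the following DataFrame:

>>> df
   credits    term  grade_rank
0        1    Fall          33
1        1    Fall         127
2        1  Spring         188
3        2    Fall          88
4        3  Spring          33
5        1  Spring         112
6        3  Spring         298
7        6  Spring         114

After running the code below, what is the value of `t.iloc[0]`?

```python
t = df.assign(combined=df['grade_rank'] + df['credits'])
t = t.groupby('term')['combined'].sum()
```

252

add column combined = df['grade_rank'] + df['credits']:
   credits    term  grade_rank  combined
0        1    Fall          33        34
1        1    Fall         127       128
2        1  Spring         188       189
3        2    Fall          88        90
4        3  Spring          33        36
5        1  Spring         112       113
6        3  Spring         298       301
7        6  Spring         114       120
group by term, sum of combined:
term
Fall      252
Spring    759
Name: combined, dtype: int64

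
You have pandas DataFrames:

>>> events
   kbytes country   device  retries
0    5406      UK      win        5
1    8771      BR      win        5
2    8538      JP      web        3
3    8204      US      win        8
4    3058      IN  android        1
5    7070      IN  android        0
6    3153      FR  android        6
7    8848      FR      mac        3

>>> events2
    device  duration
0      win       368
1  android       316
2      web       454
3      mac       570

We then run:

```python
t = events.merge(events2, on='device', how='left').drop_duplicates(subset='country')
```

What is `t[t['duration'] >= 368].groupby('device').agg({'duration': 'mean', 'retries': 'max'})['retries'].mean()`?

merge on 'device' (how='left') → 8 rows:
   kbytes country   device  retries  duration
0    5406      UK      win        5       368
1    8771      BR      win        5       368
2    8538      JP      web        3       454
3    8204      US      win        8       368
4    3058      IN  android        1       316
5    7070      IN  android        0       316
6    3153      FR  android        6       316
7    8848      FR      mac        3       570
drop duplicate country (keep=first):
   kbytes country   device  retries  duration
0    5406      UK      win        5       368
1    8771      BR      win        5       368
2    8538      JP      web        3       454
3    8204      US      win        8       368
4    3058      IN  android        1       316
6    3153      FR  android        6       316
filter rows where duration >= 368:
   kbytes country device  retries  duration
0    5406      UK    win        5       368
1    8771      BR    win        5       368
2    8538      JP    web        3       454
3    8204      US    win        8       368
group by device: mean(duration), max(retries):
        duration  retries
device                   
web        454.0        3
win        368.0        8

5.5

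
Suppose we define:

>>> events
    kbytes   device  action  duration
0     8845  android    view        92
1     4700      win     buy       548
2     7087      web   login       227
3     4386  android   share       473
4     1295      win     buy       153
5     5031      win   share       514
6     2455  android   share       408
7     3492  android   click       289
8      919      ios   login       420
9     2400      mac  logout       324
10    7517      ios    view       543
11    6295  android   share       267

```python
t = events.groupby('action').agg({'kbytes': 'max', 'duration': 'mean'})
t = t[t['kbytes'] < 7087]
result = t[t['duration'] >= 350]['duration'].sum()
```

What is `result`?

766.0

group by action: max(kbytes), mean(duration):
        kbytes  duration
action                  
buy       4700     350.5
click     3492     289.0
login     7087     323.5
logout    2400     324.0
share     6295     415.5
view      8845     317.5
filter rows where kbytes < 7087:
        kbytes  duration
action                  
buy       4700     350.5
click     3492     289.0
logout    2400     324.0
share     6295     415.5
filter rows where duration >= 350:
        kbytes  duration
action                  
buy       4700     350.5
share     6295     415.5
sum of column 'duration' → 766.0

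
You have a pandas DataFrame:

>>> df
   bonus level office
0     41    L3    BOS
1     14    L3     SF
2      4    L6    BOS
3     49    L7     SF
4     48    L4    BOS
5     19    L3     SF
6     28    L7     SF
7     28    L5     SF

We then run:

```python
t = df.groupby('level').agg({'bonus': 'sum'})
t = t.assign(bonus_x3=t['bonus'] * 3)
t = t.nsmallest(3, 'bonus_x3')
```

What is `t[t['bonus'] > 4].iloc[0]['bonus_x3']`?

84

group by level, sum of bonus:
       bonus
level       
L3        74
L4        48
L5        28
L6         4
L7        77
add column bonus_x3 = t['bonus'] * 3:
       bonus  bonus_x3
level                 
L3        74       222
L4        48       144
L5        28        84
L6         4        12
L7        77       231
take 3 rows with smallest bonus_x3:
       bonus  bonus_x3
level                 
L6         4        12
L5        28        84
L4        48       144
filter rows where bonus > 4:
       bonus  bonus_x3
level                 
L5        28        84
L4        48       144
Then the value at position 0, column 'bonus_x3': 84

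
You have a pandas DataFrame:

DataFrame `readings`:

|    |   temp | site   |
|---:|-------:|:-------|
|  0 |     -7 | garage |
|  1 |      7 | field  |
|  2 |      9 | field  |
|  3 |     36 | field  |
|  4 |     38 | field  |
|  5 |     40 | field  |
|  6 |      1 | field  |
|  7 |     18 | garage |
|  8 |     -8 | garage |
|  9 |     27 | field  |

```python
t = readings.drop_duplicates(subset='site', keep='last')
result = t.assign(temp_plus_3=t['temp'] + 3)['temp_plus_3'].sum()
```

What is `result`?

drop duplicate site (keep=last):
   temp    site
8    -8  garage
9    27   field
add column temp_plus_3 = t['temp'] + 3:
   temp    site  temp_plus_3
8    -8  garage           -5
9    27   field           30
Hence 25.

25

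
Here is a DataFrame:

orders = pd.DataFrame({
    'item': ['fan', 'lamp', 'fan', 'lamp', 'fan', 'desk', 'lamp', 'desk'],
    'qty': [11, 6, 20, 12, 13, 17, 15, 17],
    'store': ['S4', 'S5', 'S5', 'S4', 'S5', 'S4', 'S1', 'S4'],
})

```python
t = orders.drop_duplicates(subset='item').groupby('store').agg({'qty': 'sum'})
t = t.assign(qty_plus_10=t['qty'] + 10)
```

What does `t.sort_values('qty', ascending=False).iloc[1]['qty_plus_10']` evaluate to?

16

drop duplicate item (keep=first):
   item  qty store
0   fan   11    S4
1  lamp    6    S5
5  desk   17    S4
group by store, sum of qty:
       qty
store     
S4      28
S5       6
add column qty_plus_10 = t['qty'] + 10:
       qty  qty_plus_10
store                  
S4      28           38
S5       6           16
sort by qty descending:
       qty  qty_plus_10
store                  
S4      28           38
S5       6           16
Then the value at position 1, column 'qty_plus_10': 16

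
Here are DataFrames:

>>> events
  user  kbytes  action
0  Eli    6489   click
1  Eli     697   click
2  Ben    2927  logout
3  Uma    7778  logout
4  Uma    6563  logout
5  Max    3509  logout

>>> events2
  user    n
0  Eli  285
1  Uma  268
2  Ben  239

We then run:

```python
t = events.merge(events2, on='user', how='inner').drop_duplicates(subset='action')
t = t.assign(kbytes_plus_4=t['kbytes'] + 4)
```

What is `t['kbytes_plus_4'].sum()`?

merge on 'user' (how='inner') → 5 rows:
  user  kbytes  action    n
0  Eli    6489   click  285
1  Eli     697   click  285
2  Ben    2927  logout  239
3  Uma    7778  logout  268
4  Uma    6563  logout  268
drop duplicate action (keep=first):
  user  kbytes  action    n
0  Eli    6489   click  285
2  Ben    2927  logout  239
add column kbytes_plus_4 = t['kbytes'] + 4:
  user  kbytes  action    n  kbytes_plus_4
0  Eli    6489   click  285           6493
2  Ben    2927  logout  239           2931
sum of column 'kbytes_plus_4' → 9424

9424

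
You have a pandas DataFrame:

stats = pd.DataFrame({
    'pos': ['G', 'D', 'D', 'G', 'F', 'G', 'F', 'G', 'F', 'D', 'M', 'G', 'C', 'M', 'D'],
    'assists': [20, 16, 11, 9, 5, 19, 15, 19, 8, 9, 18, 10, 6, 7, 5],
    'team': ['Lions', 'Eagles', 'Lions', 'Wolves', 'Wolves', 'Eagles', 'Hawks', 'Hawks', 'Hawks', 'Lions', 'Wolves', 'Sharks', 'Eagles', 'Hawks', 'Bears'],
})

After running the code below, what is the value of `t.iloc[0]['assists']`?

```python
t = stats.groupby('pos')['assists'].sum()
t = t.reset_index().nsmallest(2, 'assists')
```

6

group by pos, sum of assists:
pos
C     6
D    41
F    28
G    77
M    25
Name: assists, dtype: int64
reset_index():
  pos  assists
0   C        6
1   D       41
2   F       28
3   G       77
4   M       25
take 2 rows with smallest assists:
  pos  assists
0   C        6
4   M       25
Taking the value at position 0, column 'assists' gives 6.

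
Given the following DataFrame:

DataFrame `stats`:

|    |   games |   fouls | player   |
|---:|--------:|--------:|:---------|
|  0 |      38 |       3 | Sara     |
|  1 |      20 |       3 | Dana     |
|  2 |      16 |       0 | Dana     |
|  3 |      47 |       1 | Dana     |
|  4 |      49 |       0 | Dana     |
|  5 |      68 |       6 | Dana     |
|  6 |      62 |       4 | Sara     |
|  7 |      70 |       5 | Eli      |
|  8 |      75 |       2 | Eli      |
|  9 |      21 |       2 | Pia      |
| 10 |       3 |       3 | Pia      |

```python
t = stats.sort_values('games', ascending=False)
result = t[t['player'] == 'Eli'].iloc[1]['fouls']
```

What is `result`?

sort by games descending:
    games  fouls player
8      75      2    Eli
7      70      5    Eli
5      68      6   Dana
6      62      4   Sara
4      49      0   Dana
3      47      1   Dana
0      38      3   Sara
9      21      2    Pia
1      20      3   Dana
2      16      0   Dana
10      3      3    Pia
filter rows where player == 'Eli':
   games  fouls player
8     75      2    Eli
7     70      5    Eli
Then the value at position 1, column 'fouls': 5

5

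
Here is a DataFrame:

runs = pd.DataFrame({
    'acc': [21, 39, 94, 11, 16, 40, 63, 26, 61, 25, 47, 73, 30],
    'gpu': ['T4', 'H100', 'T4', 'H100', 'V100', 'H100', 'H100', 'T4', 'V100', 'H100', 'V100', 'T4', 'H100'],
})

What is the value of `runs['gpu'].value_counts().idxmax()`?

value_counts of gpu:
gpu
H100    6
T4      4
V100    3
Name: count, dtype: int64
The label with the largest value is H100.

H100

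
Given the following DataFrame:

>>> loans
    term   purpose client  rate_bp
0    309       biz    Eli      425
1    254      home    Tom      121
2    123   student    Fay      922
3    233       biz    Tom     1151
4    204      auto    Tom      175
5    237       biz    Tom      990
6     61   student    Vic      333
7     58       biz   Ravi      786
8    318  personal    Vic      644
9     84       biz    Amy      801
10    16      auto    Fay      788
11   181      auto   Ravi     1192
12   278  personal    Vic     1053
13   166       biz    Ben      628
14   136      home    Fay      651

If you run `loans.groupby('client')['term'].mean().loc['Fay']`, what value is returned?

91.6666666667

group by client, mean of term:
client
Amy      84.000000
Ben     166.000000
Eli     309.000000
Fay      91.666667
Ravi    119.500000
Tom     232.000000
Vic     219.000000
Name: term, dtype: float64
So loc['Fay'] = 91.6666666667.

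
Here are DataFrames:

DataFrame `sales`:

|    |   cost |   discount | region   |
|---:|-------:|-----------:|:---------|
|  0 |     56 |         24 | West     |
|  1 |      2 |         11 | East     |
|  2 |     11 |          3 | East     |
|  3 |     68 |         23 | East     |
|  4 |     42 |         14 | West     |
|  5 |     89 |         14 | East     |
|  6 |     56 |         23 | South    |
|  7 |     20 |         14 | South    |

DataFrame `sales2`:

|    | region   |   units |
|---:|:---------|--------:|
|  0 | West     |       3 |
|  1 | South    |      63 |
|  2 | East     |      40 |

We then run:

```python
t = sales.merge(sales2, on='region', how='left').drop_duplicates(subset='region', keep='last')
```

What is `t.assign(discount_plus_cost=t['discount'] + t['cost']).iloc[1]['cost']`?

89

merge on 'region' (how='left') → 8 rows:
   cost  discount region  units
0    56        24   West      3
1     2        11   East     40
2    11         3   East     40
3    68        23   East     40
4    42        14   West      3
5    89        14   East     40
6    56        23  South     63
7    20        14  South     63
drop duplicate region (keep=last):
   cost  discount region  units
4    42        14   West      3
5    89        14   East     40
7    20        14  South     63
add column discount_plus_cost = t['discount'] + t['cost']:
   cost  discount region  units  discount_plus_cost
4    42        14   West      3                  56
5    89        14   East     40                 103
7    20        14  South     63                  34
So iloc[1]['cost'] = 89.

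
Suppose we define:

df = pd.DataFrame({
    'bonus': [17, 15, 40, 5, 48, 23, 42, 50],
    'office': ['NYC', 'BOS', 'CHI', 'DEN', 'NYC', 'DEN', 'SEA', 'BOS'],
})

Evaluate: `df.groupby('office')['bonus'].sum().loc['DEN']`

group by office, sum of bonus:
office
BOS    65
CHI    40
DEN    28
NYC    65
SEA    42
Name: bonus, dtype: int64
Then the value at index 'DEN': 28

28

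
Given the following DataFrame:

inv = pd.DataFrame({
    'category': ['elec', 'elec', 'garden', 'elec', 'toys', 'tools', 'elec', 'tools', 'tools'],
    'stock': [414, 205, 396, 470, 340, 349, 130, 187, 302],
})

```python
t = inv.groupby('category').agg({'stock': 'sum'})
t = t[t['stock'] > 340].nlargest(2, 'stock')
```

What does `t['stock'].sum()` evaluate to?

2057

group by category, sum of stock:
          stock
category       
elec       1219
garden      396
tools       838
toys        340
filter rows where stock > 340:
          stock
category       
elec       1219
garden      396
tools       838
take 2 rows with largest stock:
          stock
category       
elec       1219
tools       838
Hence 2057.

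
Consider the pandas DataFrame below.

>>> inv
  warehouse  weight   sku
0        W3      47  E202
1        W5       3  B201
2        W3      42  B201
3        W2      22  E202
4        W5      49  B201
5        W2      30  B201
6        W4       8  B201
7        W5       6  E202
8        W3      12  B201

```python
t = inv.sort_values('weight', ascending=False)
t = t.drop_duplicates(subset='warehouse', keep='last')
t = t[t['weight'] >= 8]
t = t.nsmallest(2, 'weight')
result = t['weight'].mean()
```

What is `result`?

sort by weight descending:
  warehouse  weight   sku
4        W5      49  B201
0        W3      47  E202
2        W3      42  B201
5        W2      30  B201
3        W2      22  E202
8        W3      12  B201
6        W4       8  B201
7        W5       6  E202
1        W5       3  B201
drop duplicate warehouse (keep=last):
  warehouse  weight   sku
3        W2      22  E202
8        W3      12  B201
6        W4       8  B201
1        W5       3  B201
filter rows where weight >= 8:
  warehouse  weight   sku
3        W2      22  E202
8        W3      12  B201
6        W4       8  B201
take 2 rows with smallest weight:
  warehouse  weight   sku
6        W4       8  B201
8        W3      12  B201
Finally, mean of column 'weight' = 10.0.

10.0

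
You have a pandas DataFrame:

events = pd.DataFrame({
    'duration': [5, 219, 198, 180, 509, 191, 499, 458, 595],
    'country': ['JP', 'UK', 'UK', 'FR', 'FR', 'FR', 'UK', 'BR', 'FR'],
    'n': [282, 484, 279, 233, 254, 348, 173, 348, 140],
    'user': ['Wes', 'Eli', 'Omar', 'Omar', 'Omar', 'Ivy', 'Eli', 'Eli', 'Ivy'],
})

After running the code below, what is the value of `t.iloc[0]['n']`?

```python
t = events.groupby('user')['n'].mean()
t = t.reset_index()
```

group by user, mean of n:
user
Eli     335.000000
Ivy     244.000000
Omar    255.333333
Wes     282.000000
Name: n, dtype: float64
reset_index():
   user           n
0   Eli  335.000000
1   Ivy  244.000000
2  Omar  255.333333
3   Wes  282.000000

335.0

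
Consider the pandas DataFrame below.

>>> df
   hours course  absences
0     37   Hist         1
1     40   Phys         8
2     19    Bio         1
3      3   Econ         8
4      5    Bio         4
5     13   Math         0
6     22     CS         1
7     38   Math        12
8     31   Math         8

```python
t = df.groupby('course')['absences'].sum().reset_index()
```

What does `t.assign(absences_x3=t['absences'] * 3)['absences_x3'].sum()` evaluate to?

group by course, sum of absences:
course
Bio      5
CS       1
Econ     8
Hist     1
Math    20
Phys     8
Name: absences, dtype: int64
reset_index():
  course  absences
0    Bio         5
1     CS         1
2   Econ         8
3   Hist         1
4   Math        20
5   Phys         8
add column absences_x3 = t['absences'] * 3:
  course  absences  absences_x3
0    Bio         5           15
1     CS         1            3
2   Econ         8           24
3   Hist         1            3
4   Math        20           60
5   Phys         8           24

129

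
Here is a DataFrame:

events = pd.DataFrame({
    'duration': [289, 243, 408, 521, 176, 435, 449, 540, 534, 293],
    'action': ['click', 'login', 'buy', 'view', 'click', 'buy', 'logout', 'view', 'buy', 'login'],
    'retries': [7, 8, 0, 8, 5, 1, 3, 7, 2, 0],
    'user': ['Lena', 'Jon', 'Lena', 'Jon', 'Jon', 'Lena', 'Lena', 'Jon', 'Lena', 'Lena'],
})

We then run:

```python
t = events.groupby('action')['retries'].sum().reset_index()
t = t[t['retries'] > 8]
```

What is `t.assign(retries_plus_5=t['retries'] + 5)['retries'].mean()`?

13.5

group by action, sum of retries:
action
buy        3
click     12
login      8
logout     3
view      15
Name: retries, dtype: int64
reset_index():
   action  retries
0     buy        3
1   click       12
2   login        8
3  logout        3
4    view       15
filter rows where retries > 8:
  action  retries
1  click       12
4   view       15
add column retries_plus_5 = t['retries'] + 5:
  action  retries  retries_plus_5
1  click       12              17
4   view       15              20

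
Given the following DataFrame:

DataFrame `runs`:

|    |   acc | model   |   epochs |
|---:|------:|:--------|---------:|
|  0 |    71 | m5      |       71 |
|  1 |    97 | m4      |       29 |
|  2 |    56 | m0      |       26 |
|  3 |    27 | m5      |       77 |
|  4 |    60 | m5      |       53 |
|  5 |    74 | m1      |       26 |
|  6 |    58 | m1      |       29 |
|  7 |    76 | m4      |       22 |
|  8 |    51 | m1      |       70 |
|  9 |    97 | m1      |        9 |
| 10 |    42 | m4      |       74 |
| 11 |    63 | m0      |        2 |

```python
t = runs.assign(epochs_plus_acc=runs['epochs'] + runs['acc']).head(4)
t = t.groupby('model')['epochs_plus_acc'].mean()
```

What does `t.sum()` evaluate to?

331.0

add column epochs_plus_acc = runs['epochs'] + runs['acc']:
    acc model  epochs  epochs_plus_acc
0    71    m5      71              142
1    97    m4      29              126
2    56    m0      26               82
3    27    m5      77              104
4    60    m5      53              113
5    74    m1      26              100
6    58    m1      29               87
7    76    m4      22               98
8    51    m1      70              121
9    97    m1       9              106
10   42    m4      74              116
11   63    m0       2               65
take first 4 rows:
   acc model  epochs  epochs_plus_acc
0   71    m5      71              142
1   97    m4      29              126
2   56    m0      26               82
3   27    m5      77              104
group by model, mean of epochs_plus_acc:
model
m0     82.0
m4    126.0
m5    123.0
Name: epochs_plus_acc, dtype: float64
sum of the resulting series → 331.0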